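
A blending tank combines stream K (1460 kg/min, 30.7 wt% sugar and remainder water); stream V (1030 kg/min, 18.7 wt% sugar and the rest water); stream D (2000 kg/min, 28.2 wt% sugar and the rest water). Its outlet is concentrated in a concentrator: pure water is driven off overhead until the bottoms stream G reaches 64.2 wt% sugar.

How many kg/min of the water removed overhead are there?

sugar entering = 1460×0.307 + 1030×0.187 + 2000×0.282 = 1204.8 kg/min.
All sugar reports to G, so G = 1204.8/0.642 = 1876.7 kg/min.
Total feed = 4490 kg/min; overhead = 4490 − 1876.7 = 2613.3 kg/min.

2613 kg/min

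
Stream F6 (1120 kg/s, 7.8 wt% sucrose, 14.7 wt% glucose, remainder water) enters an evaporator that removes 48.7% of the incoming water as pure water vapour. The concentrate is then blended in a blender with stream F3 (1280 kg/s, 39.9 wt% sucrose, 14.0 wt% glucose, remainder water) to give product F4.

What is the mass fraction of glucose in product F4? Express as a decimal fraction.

0.174

Vapour removed = 0.487×0.775×1120 = 422.72 kg/s; concentrate = 697.28 kg/s.
glucose reaching the mixer = 164.64 (from concentrate) + 1280×0.140 = 343.84 kg/s.
Product flow = 697.28 + 1280 = 1977.3 kg/s; glucose fraction = 0.174.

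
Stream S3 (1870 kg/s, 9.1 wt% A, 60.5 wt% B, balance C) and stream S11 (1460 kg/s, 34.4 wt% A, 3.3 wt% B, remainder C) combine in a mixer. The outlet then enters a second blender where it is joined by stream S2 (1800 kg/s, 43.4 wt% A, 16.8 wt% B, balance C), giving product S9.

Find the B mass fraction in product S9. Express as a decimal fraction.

Overall, product flow = 5130 kg/s.
B in = 1870×0.605 + 1460×0.033 + 1800×0.168 = 1481.9 kg/s.
B fraction in S9 = 0.289.

0.289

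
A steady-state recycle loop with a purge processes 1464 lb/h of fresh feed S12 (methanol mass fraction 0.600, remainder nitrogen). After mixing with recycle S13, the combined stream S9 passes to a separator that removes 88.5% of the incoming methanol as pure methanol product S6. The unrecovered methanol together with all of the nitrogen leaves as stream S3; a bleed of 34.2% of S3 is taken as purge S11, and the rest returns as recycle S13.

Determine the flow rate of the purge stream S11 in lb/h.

nitrogen enters only via S12 and leaves only via the purge: 1464×0.400 = 0.342×(nitrogen in S3), and the separator passes all nitrogen, so nitrogen in S9 = nitrogen in S3 = 1712.3 lb/h.
methanol in S9: m_A = 1464×0.600 + (1−0.342)·(1−0.885)·m_A, so m_A = 878.4/0.9243 = 950.31 lb/h.
S3 = (1−0.885)×950.31 + 1712.3 = 1821.6 lb/h.
Purge S11 = 0.342×1821.6 = 622.98 lb/h.

623 lb/h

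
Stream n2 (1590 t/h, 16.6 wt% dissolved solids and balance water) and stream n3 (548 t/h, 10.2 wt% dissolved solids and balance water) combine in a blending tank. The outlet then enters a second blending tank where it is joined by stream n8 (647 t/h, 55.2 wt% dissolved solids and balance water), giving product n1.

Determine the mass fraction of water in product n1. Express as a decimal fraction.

0.757

Overall, product flow = 2785 t/h.
water in = 1590×0.834 + 548×0.898 + 647×0.448 = 2108 t/h.
water fraction in n1 = 0.757.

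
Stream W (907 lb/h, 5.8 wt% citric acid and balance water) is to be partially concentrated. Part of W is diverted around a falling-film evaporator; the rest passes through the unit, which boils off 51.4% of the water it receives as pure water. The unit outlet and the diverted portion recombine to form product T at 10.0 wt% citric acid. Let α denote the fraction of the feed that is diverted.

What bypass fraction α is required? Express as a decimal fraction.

All 907×0.058 = 52.606 lb/h of citric acid reaches T, so T = 52.606/0.100 = 526.06 lb/h and vapour = 380.94 lb/h.
The evaporator receives (1−α)·907 of feed at 0.942 water and removes 0.514 of that water:
0.514×0.942×(1−α)×907 = 380.94
(1−α) = 380.94/439.16 = 0.8674;  α = 0.1326.

0.133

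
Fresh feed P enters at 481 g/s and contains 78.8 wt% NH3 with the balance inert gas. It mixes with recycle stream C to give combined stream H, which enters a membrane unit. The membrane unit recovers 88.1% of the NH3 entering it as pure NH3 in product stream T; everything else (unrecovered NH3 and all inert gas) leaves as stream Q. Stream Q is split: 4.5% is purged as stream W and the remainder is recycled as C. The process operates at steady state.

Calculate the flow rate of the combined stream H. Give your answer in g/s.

2694 g/s

inert gas enters only via P and leaves only via the purge: 481×0.212 = 0.045×(inert gas in Q), and the membrane unit passes all inert gas, so inert gas in H = inert gas in Q = 2266 g/s.
NH3 in H: m_A = 481×0.788 + (1−0.045)·(1−0.881)·m_A, so m_A = 379.03/0.8864 = 427.63 g/s.
H = 427.63 + 2266 = 2693.7 g/s.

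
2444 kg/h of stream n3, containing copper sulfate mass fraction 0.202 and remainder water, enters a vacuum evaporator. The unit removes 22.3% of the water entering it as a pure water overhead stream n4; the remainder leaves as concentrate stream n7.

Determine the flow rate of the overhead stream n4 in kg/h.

water entering = 2444×0.798 = 1950.3 kg/h; overhead removed = 0.223×1950.3 = 434.92 kg/h.

434.9 kg/h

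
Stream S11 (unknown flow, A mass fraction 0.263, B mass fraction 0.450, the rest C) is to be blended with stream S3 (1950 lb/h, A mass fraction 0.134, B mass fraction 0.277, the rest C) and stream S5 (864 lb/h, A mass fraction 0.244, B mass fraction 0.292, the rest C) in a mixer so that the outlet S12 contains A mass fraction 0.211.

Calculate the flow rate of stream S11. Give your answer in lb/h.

Let S11 be the unknown flow. Total out = 2814 + S11.
A balance: 472.12 + 0.263·S11 = 0.211·(2814 + S11)
(0.263 − 0.211)·S11 = 0.211×2814 − 472.12 = 121.64
S11 = 121.64 / 0.052 = 2339.2 lb/h

2339 lb/h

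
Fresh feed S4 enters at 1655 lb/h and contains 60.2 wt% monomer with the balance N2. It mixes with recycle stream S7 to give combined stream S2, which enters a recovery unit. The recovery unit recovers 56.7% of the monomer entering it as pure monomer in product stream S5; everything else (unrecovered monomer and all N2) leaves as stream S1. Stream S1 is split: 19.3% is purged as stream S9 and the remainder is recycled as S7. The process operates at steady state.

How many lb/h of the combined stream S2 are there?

4944 lb/h

N2 enters only via S4 and leaves only via the purge: 1655×0.398 = 0.193×(N2 in S1), and the recovery unit passes all N2, so N2 in S2 = N2 in S1 = 3412.9 lb/h.
monomer in S2: m_A = 1655×0.602 + (1−0.193)·(1−0.567)·m_A, so m_A = 996.31/0.6506 = 1531.4 lb/h.
S2 = 1531.4 + 3412.9 = 4944.3 lb/h.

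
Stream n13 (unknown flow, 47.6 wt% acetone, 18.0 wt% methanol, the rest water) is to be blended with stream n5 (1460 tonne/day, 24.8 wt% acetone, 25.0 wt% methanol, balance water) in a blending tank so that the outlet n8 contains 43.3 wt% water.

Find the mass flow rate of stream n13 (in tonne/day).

1132 tonne/day

Let n13 be the unknown flow. Total out = 1460 + n13.
water balance: 732.92 + 0.344·n13 = 0.433·(1460 + n13)
(0.344 − 0.433)·n13 = 0.433×1460 − 732.92 = -100.74
n13 = -100.74 / -0.089 = 1131.9 tonne/day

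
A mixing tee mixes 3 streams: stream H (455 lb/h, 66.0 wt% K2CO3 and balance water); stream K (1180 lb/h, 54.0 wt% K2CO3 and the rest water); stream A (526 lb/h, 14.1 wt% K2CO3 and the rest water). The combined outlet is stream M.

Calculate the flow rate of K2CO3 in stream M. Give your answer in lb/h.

1012 lb/h

K2CO3 out = K2CO3 in = 455×0.660 + 1180×0.540 + 526×0.141 = 1011.7 lb/h.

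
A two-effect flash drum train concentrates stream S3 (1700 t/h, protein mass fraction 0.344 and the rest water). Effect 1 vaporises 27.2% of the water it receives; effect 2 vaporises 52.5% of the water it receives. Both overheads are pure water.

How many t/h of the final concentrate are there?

water in feed = 1700×0.656 = 1115.2 t/h.
After stage 1: water left = (1−0.272)×1115.2 = 811.87; stream total = 1396.7 t/h.
After stage 2: water left = (1−0.525)×811.87 = 385.64; final concentrate = 970.44 t/h.

970.4 t/h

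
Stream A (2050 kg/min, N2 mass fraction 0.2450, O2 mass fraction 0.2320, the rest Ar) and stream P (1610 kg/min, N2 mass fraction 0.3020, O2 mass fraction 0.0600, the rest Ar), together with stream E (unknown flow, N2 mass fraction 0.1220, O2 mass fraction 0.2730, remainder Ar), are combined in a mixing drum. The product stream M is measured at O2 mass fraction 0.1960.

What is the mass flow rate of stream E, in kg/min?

Let E be the unknown flow. Total out = 3660 + E.
O2 balance: 572.2 + 0.273·E = 0.196·(3660 + E)
(0.273 − 0.196)·E = 0.196×3660 − 572.2 = 145.16
E = 145.16 / 0.077 = 1885.2 kg/min

1885 kg/min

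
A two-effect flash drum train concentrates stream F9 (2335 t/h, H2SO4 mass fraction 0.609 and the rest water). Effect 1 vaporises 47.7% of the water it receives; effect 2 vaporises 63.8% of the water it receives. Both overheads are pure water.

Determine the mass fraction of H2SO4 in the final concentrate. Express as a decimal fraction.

0.892

water in feed = 2335×0.391 = 912.99 t/h.
After stage 1: water left = (1−0.477)×912.99 = 477.49; stream total = 1899.5 t/h.
After stage 2: water left = (1−0.638)×477.49 = 172.85; final concentrate = 1594.9 t/h.
H2SO4 fraction = 1422/1594.9 = 0.892.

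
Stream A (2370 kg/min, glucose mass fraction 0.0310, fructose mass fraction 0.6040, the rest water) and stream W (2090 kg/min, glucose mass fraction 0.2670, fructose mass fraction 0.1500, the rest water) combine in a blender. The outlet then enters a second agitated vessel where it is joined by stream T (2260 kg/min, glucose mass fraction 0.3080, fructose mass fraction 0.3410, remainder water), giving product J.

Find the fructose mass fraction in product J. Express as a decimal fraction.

0.3744

Overall, product flow = 6720 kg/min.
fructose in = 2370×0.604 + 2090×0.150 + 2260×0.341 = 2515.6 kg/min.
fructose fraction in J = 0.3744.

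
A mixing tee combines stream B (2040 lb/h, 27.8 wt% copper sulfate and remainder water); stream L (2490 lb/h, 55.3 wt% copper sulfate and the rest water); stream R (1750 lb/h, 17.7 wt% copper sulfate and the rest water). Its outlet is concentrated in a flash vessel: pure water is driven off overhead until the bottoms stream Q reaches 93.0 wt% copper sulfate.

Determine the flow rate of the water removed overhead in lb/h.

copper sulfate entering = 2040×0.278 + 2490×0.553 + 1750×0.177 = 2253.8 lb/h.
All copper sulfate reports to Q, so Q = 2253.8/0.930 = 2423.5 lb/h.
Total feed = 6280 lb/h; overhead = 6280 − 2423.5 = 3856.5 lb/h.

3857 lb/h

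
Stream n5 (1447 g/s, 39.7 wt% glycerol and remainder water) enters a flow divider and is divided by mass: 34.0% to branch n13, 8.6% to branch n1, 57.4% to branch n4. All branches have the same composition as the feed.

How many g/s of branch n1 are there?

124.4 g/s

Branch n1 flow = 0.086×1447 = 124.44 g/s.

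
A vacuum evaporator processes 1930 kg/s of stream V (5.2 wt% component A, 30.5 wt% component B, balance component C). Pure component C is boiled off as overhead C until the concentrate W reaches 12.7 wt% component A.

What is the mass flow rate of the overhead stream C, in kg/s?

1140 kg/s

component A is conserved: 1930×0.052 = 100.36 kg/s all reports to the concentrate.
Concentrate = 100.36/(target fraction) = 790.24 kg/s.
Overhead = 1930 − 790.24 = 1139.8 kg/s.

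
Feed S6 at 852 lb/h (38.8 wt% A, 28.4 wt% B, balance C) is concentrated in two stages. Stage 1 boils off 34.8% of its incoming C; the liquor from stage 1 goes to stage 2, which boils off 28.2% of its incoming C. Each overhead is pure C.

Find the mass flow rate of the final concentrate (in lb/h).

C in feed = 852×0.328 = 279.46 lb/h.
After stage 1: C left = (1−0.348)×279.46 = 182.21; stream total = 754.75 lb/h.
After stage 2: C left = (1−0.282)×182.21 = 130.82; final concentrate = 703.37 lb/h.

703.4 lb/h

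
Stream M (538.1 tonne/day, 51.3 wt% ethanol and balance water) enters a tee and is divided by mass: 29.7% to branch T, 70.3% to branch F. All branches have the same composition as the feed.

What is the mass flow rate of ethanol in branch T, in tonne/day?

Branch T total = 0.297×538.1 = 159.82 tonne/day.
ethanol in T = 0.513×159.82 = 81.985 tonne/day.

81.99 tonne/day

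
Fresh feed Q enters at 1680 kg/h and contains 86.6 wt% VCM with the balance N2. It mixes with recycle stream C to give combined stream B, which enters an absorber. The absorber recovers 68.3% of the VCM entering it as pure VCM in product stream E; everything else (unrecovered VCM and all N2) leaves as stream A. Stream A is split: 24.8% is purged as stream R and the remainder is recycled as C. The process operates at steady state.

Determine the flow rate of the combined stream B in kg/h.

2818 kg/h

N2 enters only via Q and leaves only via the purge: 1680×0.134 = 0.248×(N2 in A), and the absorber passes all N2, so N2 in B = N2 in A = 907.74 kg/h.
VCM in B: m_A = 1680×0.866 + (1−0.248)·(1−0.683)·m_A, so m_A = 1454.9/0.7616 = 1910.3 kg/h.
B = 1910.3 + 907.74 = 2818 kg/h.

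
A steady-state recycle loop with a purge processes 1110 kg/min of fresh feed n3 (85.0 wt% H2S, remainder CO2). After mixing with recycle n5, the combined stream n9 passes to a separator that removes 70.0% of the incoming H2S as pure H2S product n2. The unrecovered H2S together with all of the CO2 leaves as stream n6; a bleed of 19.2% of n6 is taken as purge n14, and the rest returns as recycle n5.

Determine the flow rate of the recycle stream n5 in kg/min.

1003 kg/min

CO2 enters only via n3 and leaves only via the purge: 1110×0.150 = 0.192×(CO2 in n6), and the separator passes all CO2, so CO2 in n9 = CO2 in n6 = 867.19 kg/min.
H2S in n9: m_A = 1110×0.850 + (1−0.192)·(1−0.700)·m_A, so m_A = 943.5/0.7576 = 1245.4 kg/min.
n6 = (1−0.700)×1245.4 + 867.19 = 1240.8 kg/min.
Recycle n5 = (1−0.192)×1240.8 = 1002.6 kg/min.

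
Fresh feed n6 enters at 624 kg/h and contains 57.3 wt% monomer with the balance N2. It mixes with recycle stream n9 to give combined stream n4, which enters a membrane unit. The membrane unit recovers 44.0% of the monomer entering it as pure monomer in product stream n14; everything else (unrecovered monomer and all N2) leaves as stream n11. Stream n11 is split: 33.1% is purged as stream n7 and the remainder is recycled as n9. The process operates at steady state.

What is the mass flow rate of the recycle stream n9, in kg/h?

752.7 kg/h

N2 enters only via n6 and leaves only via the purge: 624×0.427 = 0.331×(N2 in n11), and the membrane unit passes all N2, so N2 in n4 = N2 in n11 = 804.98 kg/h.
monomer in n4: m_A = 624×0.573 + (1−0.331)·(1−0.440)·m_A, so m_A = 357.55/0.6254 = 571.75 kg/h.
n11 = (1−0.440)×571.75 + 804.98 = 1125.2 kg/h.
Recycle n9 = (1−0.331)×1125.2 = 752.73 kg/h.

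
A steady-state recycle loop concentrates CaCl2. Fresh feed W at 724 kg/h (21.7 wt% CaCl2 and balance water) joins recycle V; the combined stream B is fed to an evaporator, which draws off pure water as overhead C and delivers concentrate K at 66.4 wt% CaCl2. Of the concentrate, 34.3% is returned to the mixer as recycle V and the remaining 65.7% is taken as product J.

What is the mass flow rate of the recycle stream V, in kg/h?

Overall CaCl2 balance (none leaves overhead): CaCl2 in fresh feed = CaCl2 in product, i.e. 724×0.217 = (1−0.343)·K·0.664.
K = 157.11/(0.664×0.657) = 360.13 kg/h.
Recycle V = 0.343×360.13 = 123.53 kg/h.

123.5 kg/h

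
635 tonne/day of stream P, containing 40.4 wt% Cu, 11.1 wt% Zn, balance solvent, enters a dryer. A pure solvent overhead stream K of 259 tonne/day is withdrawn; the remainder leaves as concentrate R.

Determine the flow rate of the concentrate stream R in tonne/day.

376 tonne/day

Concentrate = 635 − 259 = 376 tonne/day.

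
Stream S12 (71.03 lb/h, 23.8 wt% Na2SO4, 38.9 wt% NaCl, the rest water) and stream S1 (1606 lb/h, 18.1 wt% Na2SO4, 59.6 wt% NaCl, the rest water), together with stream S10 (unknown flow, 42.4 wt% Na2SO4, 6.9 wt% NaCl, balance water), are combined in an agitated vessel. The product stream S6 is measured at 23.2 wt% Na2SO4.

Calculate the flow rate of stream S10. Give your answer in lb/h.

Let S10 be the unknown flow. Total out = 1677 + S10.
Na2SO4 balance: 307.59 + 0.424·S10 = 0.232·(1677 + S10)
(0.424 − 0.232)·S10 = 0.232×1677 − 307.59 = 81.48
S10 = 81.48 / 0.192 = 424.37 lb/h

424.4 lb/h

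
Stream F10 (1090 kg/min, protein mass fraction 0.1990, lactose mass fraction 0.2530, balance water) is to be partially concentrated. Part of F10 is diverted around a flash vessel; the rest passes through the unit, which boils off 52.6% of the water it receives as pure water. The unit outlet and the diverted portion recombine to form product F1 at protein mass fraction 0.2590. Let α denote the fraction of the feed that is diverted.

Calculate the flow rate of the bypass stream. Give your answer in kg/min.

All 1090×0.199 = 216.91 kg/min of protein reaches F1, so F1 = 216.91/0.259 = 837.49 kg/min and vapour = 252.51 kg/min.
The evaporator receives (1−α)·1090 of feed at 0.548 water and removes 0.526 of that water:
0.526×0.548×(1−α)×1090 = 252.51
(1−α) = 252.51/314.19 = 0.8037;  α = 0.1963.
Bypass flow = 0.1963×1090 = 213.98 kg/min.

214 kg/min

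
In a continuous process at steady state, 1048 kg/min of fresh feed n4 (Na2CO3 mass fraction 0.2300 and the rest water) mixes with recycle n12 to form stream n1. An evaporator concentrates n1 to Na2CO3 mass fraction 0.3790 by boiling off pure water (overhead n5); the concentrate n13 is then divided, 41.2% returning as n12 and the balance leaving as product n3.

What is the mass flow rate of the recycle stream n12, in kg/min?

Overall Na2CO3 balance (none leaves overhead): Na2CO3 in fresh feed = Na2CO3 in product, i.e. 1048×0.230 = (1−0.412)·n13·0.379.
n13 = 241.04/(0.379×0.588) = 1081.6 kg/min.
Recycle n12 = 0.412×1081.6 = 445.63 kg/min.

445.6 kg/min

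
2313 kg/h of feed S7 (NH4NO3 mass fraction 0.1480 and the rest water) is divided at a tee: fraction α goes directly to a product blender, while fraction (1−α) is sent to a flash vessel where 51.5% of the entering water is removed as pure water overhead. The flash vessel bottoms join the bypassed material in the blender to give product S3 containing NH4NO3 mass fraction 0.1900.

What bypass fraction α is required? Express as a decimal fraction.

All 2313×0.148 = 342.32 kg/h of NH4NO3 reaches S3, so S3 = 342.32/0.190 = 1801.7 kg/h and vapour = 511.29 kg/h.
The evaporator receives (1−α)·2313 of feed at 0.852 water and removes 0.515 of that water:
0.515×0.852×(1−α)×2313 = 511.29
(1−α) = 511.29/1014.9 = 0.5038;  α = 0.4962.

0.496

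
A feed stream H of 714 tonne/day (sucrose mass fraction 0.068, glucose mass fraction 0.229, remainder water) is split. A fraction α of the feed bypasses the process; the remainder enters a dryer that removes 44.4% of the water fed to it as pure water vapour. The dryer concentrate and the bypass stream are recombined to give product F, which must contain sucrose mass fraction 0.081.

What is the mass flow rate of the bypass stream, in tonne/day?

All 714×0.068 = 48.552 tonne/day of sucrose reaches F, so F = 48.552/0.081 = 599.41 tonne/day and vapour = 114.59 tonne/day.
The evaporator receives (1−α)·714 of feed at 0.703 water and removes 0.444 of that water:
0.444×0.703×(1−α)×714 = 114.59
(1−α) = 114.59/222.86 = 0.5142;  α = 0.4858.
Bypass flow = 0.4858×714 = 346.87 tonne/day.

346.9 tonne/day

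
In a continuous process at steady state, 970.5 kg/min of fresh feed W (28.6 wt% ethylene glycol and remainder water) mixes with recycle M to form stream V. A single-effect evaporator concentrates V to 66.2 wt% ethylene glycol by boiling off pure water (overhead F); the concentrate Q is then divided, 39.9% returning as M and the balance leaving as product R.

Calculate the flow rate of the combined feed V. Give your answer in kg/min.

Overall ethylene glycol balance (none leaves overhead): ethylene glycol in fresh feed = ethylene glycol in product, i.e. 970.5×0.286 = (1−0.399)·Q·0.662.
Q = 277.56/(0.662×0.601) = 697.64 kg/min.
Recycle M = 0.399×697.64 = 278.36 kg/min.
Combined feed V = 970.5 + 278.36 = 1248.9 kg/min.

1249 kg/min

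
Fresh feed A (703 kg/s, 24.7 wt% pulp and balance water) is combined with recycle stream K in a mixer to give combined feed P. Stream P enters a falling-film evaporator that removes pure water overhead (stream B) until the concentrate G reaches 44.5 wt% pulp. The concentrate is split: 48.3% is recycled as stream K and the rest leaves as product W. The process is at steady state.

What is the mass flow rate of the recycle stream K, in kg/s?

Overall pulp balance (none leaves overhead): pulp in fresh feed = pulp in product, i.e. 703×0.247 = (1−0.483)·G·0.445.
G = 173.64/(0.445×0.517) = 754.75 kg/s.
Recycle K = 0.483×754.75 = 364.54 kg/s.

364.5 kg/s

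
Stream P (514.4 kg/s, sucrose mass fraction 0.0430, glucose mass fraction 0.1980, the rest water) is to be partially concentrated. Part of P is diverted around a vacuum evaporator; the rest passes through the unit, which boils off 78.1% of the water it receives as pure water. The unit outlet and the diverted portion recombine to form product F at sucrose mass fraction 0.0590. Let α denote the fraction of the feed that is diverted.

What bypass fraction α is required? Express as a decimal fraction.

All 514.4×0.043 = 22.119 kg/s of sucrose reaches F, so F = 22.119/0.059 = 374.9 kg/s and vapour = 139.5 kg/s.
The evaporator receives (1−α)·514.4 of feed at 0.759 water and removes 0.781 of that water:
0.781×0.759×(1−α)×514.4 = 139.5
(1−α) = 139.5/304.93 = 0.4575;  α = 0.5425.

0.543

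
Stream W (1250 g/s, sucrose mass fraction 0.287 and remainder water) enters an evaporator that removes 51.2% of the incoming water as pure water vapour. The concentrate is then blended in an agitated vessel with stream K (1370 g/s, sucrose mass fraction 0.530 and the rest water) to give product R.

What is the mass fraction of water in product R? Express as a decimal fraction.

Vapour removed = 0.512×0.713×1250 = 456.32 g/s; concentrate = 793.68 g/s.
water reaching the mixer = 434.93 (from concentrate) + 1370×0.470 = 1078.8 g/s.
Product flow = 793.68 + 1370 = 2163.7 g/s; water fraction = 0.499.

0.499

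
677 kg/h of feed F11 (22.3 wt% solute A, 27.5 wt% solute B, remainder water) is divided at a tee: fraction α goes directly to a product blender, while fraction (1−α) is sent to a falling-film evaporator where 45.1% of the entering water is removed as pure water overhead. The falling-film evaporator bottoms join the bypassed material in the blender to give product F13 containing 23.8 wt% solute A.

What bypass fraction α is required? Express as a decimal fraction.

0.722

All 677×0.223 = 150.97 kg/h of solute A reaches F13, so F13 = 150.97/0.238 = 634.33 kg/h and vapour = 42.668 kg/h.
The evaporator receives (1−α)·677 of feed at 0.502 water and removes 0.451 of that water:
0.451×0.502×(1−α)×677 = 42.668
(1−α) = 42.668/153.27 = 0.2784;  α = 0.7216.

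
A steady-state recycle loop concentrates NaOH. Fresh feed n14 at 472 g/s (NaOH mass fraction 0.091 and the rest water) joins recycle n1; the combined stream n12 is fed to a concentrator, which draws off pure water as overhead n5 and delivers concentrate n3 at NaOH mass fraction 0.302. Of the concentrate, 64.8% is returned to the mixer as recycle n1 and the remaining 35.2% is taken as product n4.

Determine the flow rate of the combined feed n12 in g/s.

Overall NaOH balance (none leaves overhead): NaOH in fresh feed = NaOH in product, i.e. 472×0.091 = (1−0.648)·n3·0.302.
n3 = 42.952/(0.302×0.352) = 404.05 g/s.
Recycle n1 = 0.648×404.05 = 261.82 g/s.
Combined feed n12 = 472 + 261.82 = 733.82 g/s.

733.8 g/s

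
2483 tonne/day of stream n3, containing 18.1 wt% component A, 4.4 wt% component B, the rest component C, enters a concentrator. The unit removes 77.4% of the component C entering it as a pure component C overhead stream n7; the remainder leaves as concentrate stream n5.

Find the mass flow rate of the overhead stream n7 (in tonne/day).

1489 tonne/day

component C entering = 2483×0.775 = 1924.3 tonne/day; overhead removed = 0.774×1924.3 = 1489.4 tonne/day.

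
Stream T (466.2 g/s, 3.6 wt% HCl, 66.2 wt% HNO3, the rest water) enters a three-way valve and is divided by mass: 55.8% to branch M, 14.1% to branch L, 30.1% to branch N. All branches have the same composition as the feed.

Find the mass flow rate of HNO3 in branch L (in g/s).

43.52 g/s

Branch L total = 0.141×466.2 = 65.734 g/s.
HNO3 in L = 0.662×65.734 = 43.516 g/s.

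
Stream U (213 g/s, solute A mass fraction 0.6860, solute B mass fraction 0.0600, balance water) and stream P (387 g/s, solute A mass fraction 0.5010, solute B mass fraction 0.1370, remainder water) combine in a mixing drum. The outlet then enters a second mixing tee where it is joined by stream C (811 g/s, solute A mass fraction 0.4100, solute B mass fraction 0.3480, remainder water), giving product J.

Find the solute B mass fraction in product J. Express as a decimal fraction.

0.2467

Overall, product flow = 1411 g/s.
solute B in = 213×0.060 + 387×0.137 + 811×0.348 = 348.03 g/s.
solute B fraction in J = 0.2467.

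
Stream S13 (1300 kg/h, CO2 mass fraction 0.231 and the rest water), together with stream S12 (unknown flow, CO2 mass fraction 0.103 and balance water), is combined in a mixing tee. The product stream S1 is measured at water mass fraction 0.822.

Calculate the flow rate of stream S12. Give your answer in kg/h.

918.7 kg/h

Let S12 be the unknown flow. Total out = 1300 + S12.
water balance: 999.7 + 0.897·S12 = 0.822·(1300 + S12)
(0.897 − 0.822)·S12 = 0.822×1300 − 999.7 = 68.9
S12 = 68.9 / 0.075 = 918.67 kg/h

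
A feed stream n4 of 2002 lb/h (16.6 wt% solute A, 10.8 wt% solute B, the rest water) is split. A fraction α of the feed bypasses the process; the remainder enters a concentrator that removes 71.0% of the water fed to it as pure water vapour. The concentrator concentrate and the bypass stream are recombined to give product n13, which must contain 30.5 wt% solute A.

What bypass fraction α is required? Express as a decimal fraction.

0.116

All 2002×0.166 = 332.33 lb/h of solute A reaches n13, so n13 = 332.33/0.305 = 1089.6 lb/h and vapour = 912.39 lb/h.
The evaporator receives (1−α)·2002 of feed at 0.726 water and removes 0.710 of that water:
0.710×0.726×(1−α)×2002 = 912.39
(1−α) = 912.39/1032 = 0.8841;  α = 0.1159.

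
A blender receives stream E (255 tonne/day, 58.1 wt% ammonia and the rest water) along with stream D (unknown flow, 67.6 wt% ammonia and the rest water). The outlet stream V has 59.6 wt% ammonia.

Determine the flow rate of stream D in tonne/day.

47.81 tonne/day

Let D be the unknown flow. Total out = 255 + D.
ammonia balance: 148.16 + 0.676·D = 0.596·(255 + D)
(0.676 − 0.596)·D = 0.596×255 − 148.16 = 3.825
D = 3.825 / 0.080 = 47.812 tonne/day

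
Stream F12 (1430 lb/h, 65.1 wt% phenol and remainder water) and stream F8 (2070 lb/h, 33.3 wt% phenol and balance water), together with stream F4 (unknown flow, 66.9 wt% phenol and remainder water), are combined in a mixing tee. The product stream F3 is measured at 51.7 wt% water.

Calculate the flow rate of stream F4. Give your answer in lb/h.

Let F4 be the unknown flow. Total out = 3500 + F4.
water balance: 1879.8 + 0.331·F4 = 0.517·(3500 + F4)
(0.331 − 0.517)·F4 = 0.517×3500 − 1879.8 = -70.26
F4 = -70.26 / -0.186 = 377.74 lb/h

377.7 lb/h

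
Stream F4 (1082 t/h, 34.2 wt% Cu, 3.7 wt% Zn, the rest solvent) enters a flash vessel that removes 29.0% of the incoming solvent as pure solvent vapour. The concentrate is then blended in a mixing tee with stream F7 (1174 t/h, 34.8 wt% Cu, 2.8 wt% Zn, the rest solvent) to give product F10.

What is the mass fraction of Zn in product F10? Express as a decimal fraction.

Vapour removed = 0.290×0.621×1082 = 194.86 t/h; concentrate = 887.14 t/h.
Zn reaching the mixer = 40.034 (from concentrate) + 1174×0.028 = 72.906 t/h.
Product flow = 887.14 + 1174 = 2061.1 t/h; Zn fraction = 0.0354.

0.0354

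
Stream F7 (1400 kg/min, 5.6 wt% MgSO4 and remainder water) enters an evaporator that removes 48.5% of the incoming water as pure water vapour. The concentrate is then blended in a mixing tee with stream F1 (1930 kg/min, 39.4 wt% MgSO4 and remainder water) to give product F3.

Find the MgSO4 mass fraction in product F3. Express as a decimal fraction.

0.312

Vapour removed = 0.485×0.944×1400 = 640.98 kg/min; concentrate = 759.02 kg/min.
MgSO4 reaching the mixer = 78.4 (from concentrate) + 1930×0.394 = 838.82 kg/min.
Product flow = 759.02 + 1930 = 2689 kg/min; MgSO4 fraction = 0.312.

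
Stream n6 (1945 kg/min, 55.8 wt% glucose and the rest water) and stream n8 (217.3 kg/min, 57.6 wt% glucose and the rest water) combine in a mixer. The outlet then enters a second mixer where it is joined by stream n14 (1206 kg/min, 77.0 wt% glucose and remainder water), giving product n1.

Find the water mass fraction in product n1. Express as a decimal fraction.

Overall, product flow = 3368.3 kg/min.
water in = 1945×0.442 + 217.3×0.424 + 1206×0.230 = 1229.2 kg/min.
water fraction in n1 = 0.365.

0.365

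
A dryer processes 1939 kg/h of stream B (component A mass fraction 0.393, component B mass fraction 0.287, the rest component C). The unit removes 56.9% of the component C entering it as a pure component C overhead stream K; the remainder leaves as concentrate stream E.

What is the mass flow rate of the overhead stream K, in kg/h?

component C entering = 1939×0.320 = 620.48 kg/h; overhead removed = 0.569×620.48 = 353.05 kg/h.

353.1 kg/h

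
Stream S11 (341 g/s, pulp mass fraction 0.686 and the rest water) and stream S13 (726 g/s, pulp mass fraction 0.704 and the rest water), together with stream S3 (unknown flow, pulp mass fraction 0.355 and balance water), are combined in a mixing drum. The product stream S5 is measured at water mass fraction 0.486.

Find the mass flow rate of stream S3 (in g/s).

1236 g/s

Let S3 be the unknown flow. Total out = 1067 + S3.
water balance: 321.97 + 0.645·S3 = 0.486·(1067 + S3)
(0.645 − 0.486)·S3 = 0.486×1067 − 321.97 = 196.59
S3 = 196.59 / 0.159 = 1236.4 g/s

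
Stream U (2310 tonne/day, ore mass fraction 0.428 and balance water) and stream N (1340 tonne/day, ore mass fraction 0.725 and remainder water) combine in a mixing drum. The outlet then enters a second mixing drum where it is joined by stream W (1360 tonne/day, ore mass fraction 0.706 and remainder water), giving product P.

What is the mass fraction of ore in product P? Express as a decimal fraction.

Overall, product flow = 5010 tonne/day.
ore in = 2310×0.428 + 1340×0.725 + 1360×0.706 = 2920.3 tonne/day.
ore fraction in P = 0.583.

0.583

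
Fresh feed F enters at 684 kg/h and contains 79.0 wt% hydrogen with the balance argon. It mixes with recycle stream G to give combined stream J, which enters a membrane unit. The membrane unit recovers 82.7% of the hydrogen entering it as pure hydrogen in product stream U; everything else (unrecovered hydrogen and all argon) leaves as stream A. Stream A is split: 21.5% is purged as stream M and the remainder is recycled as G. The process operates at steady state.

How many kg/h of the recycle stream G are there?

609.4 kg/h

argon enters only via F and leaves only via the purge: 684×0.210 = 0.215×(argon in A), and the membrane unit passes all argon, so argon in J = argon in A = 668.09 kg/h.
hydrogen in J: m_A = 684×0.790 + (1−0.215)·(1−0.827)·m_A, so m_A = 540.36/0.8642 = 625.28 kg/h.
A = (1−0.827)×625.28 + 668.09 = 776.27 kg/h.
Recycle G = (1−0.215)×776.27 = 609.37 kg/h.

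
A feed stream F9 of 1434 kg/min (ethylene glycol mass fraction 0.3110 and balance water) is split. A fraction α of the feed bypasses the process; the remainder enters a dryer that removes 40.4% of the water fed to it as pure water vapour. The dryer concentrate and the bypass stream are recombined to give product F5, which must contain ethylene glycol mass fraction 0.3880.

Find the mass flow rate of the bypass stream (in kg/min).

All 1434×0.311 = 445.97 kg/min of ethylene glycol reaches F5, so F5 = 445.97/0.388 = 1149.4 kg/min and vapour = 284.58 kg/min.
The evaporator receives (1−α)·1434 of feed at 0.689 water and removes 0.404 of that water:
0.404×0.689×(1−α)×1434 = 284.58
(1−α) = 284.58/399.16 = 0.7129;  α = 0.2871.
Bypass flow = 0.2871×1434 = 411.63 kg/min.

411.6 kg/min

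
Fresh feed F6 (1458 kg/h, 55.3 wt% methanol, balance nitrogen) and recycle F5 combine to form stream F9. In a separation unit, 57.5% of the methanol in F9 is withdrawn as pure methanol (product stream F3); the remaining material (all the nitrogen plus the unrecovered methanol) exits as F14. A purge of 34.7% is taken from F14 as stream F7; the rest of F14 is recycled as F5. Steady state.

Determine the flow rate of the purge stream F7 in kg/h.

nitrogen enters only via F6 and leaves only via the purge: 1458×0.447 = 0.347×(nitrogen in F14), and the separation unit passes all nitrogen, so nitrogen in F9 = nitrogen in F14 = 1878.2 kg/h.
methanol in F9: m_A = 1458×0.553 + (1−0.347)·(1−0.575)·m_A, so m_A = 806.27/0.7225 = 1116 kg/h.
F14 = (1−0.575)×1116 + 1878.2 = 2352.5 kg/h.
Purge F7 = 0.347×2352.5 = 816.31 kg/h.

816.3 kg/h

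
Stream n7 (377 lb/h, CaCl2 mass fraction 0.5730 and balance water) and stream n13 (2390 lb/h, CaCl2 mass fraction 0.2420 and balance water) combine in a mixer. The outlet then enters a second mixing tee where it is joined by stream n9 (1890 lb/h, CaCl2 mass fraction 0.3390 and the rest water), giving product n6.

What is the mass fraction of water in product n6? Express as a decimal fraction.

Overall, product flow = 4657 lb/h.
water in = 377×0.427 + 2390×0.758 + 1890×0.661 = 3221.9 lb/h.
water fraction in n6 = 0.6918.

0.6918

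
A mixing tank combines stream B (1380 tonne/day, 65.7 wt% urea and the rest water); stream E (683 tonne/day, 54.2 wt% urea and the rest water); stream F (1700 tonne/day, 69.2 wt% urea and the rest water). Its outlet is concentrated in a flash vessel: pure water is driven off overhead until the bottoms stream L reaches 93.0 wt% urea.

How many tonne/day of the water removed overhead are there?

1125 tonne/day

urea entering = 1380×0.657 + 683×0.542 + 1700×0.692 = 2453.2 tonne/day.
All urea reports to L, so L = 2453.2/0.930 = 2637.9 tonne/day.
Total feed = 3763 tonne/day; overhead = 3763 − 2637.9 = 1125.1 tonne/day.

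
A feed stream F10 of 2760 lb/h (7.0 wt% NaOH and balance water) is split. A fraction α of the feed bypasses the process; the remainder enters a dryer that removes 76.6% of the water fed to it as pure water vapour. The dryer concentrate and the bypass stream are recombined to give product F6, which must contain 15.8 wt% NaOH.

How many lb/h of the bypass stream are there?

All 2760×0.070 = 193.2 lb/h of NaOH reaches F6, so F6 = 193.2/0.158 = 1222.8 lb/h and vapour = 1537.2 lb/h.
The evaporator receives (1−α)·2760 of feed at 0.930 water and removes 0.766 of that water:
0.766×0.930×(1−α)×2760 = 1537.2
(1−α) = 1537.2/1966.2 = 0.7818;  α = 0.2182.
Bypass flow = 0.2182×2760 = 602.14 lb/h.

602.1 lb/h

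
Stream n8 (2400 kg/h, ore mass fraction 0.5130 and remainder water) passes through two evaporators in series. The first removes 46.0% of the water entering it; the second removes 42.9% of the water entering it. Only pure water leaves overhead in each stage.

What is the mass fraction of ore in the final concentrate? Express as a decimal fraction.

water in feed = 2400×0.487 = 1168.8 kg/h.
After stage 1: water left = (1−0.460)×1168.8 = 631.15; stream total = 1862.4 kg/h.
After stage 2: water left = (1−0.429)×631.15 = 360.39; final concentrate = 1591.6 kg/h.
ore fraction = 1231.2/1591.6 = 0.7736.

0.7736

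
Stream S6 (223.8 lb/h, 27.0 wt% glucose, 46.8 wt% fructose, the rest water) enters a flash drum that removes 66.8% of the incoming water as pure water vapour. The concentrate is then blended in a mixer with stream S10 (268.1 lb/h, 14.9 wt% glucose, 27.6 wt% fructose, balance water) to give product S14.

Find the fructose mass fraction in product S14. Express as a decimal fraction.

Vapour removed = 0.668×0.262×223.8 = 39.169 lb/h; concentrate = 184.63 lb/h.
fructose reaching the mixer = 104.74 (from concentrate) + 268.1×0.276 = 178.73 lb/h.
Product flow = 184.63 + 268.1 = 452.73 lb/h; fructose fraction = 0.395.

0.395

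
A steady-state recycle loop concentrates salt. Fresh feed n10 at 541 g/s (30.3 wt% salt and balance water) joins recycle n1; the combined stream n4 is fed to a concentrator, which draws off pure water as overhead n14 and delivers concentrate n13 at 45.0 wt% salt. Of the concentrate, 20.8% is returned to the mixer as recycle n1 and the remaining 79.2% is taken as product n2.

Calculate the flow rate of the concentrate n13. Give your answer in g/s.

Overall salt balance (none leaves overhead): salt in fresh feed = salt in product, i.e. 541×0.303 = (1−0.208)·n13·0.450.
n13 = 163.92/(0.450×0.792) = 459.94 g/s.

459.9 g/s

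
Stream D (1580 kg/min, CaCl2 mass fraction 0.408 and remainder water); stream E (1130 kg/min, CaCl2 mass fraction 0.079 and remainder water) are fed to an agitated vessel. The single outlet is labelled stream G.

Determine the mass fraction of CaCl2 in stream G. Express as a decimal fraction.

Total flow out = 1580 + 1130 = 2710 kg/min.
CaCl2 in = 1580×0.408 + 1130×0.079 = 733.91 kg/min.
CaCl2 mass fraction in G = 733.91/2710 = 0.271.

0.271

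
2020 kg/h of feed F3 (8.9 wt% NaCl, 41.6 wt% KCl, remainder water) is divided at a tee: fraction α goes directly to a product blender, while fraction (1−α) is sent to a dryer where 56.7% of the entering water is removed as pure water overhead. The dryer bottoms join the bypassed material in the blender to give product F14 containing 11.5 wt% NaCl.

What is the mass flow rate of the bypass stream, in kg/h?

392.8 kg/h

All 2020×0.089 = 179.78 kg/h of NaCl reaches F14, so F14 = 179.78/0.115 = 1563.3 kg/h and vapour = 456.7 kg/h.
The evaporator receives (1−α)·2020 of feed at 0.495 water and removes 0.567 of that water:
0.567×0.495×(1−α)×2020 = 456.7
(1−α) = 456.7/566.94 = 0.8055;  α = 0.1945.
Bypass flow = 0.1945×2020 = 392.81 kg/h.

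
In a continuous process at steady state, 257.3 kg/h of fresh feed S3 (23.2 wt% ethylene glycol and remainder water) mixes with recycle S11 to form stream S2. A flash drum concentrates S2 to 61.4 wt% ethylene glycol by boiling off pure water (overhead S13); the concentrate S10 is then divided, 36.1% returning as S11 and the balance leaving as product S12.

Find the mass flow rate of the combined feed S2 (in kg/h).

Overall ethylene glycol balance (none leaves overhead): ethylene glycol in fresh feed = ethylene glycol in product, i.e. 257.3×0.232 = (1−0.361)·S10·0.614.
S10 = 59.694/(0.614×0.639) = 152.15 kg/h.
Recycle S11 = 0.361×152.15 = 54.924 kg/h.
Combined feed S2 = 257.3 + 54.924 = 312.22 kg/h.

312.2 kg/h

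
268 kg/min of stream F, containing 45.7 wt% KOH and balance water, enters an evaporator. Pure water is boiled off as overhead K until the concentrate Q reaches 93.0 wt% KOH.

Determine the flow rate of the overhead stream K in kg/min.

KOH is conserved: 268×0.457 = 122.48 kg/min all reports to the concentrate.
Concentrate = 122.48/(target fraction) = 131.69 kg/min.
Overhead = 268 − 131.69 = 136.31 kg/min.

136.3 kg/min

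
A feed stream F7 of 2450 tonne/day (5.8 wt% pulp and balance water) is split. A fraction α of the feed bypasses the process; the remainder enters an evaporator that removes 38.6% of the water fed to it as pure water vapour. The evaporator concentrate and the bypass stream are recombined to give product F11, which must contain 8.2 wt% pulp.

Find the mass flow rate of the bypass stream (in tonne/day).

All 2450×0.058 = 142.1 tonne/day of pulp reaches F11, so F11 = 142.1/0.082 = 1732.9 tonne/day and vapour = 717.07 tonne/day.
The evaporator receives (1−α)·2450 of feed at 0.942 water and removes 0.386 of that water:
0.386×0.942×(1−α)×2450 = 717.07
(1−α) = 717.07/890.85 = 0.8049;  α = 0.1951.
Bypass flow = 0.1951×2450 = 477.92 tonne/day.

477.9 tonne/day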